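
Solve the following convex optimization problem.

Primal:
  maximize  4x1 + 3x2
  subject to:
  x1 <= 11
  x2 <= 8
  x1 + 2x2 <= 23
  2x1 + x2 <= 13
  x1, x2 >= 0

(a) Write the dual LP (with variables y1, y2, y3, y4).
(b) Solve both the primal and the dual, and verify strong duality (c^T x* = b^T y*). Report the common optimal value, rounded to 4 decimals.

The standard primal-dual pair for 'max c^T x s.t. A x <= b, x >= 0' is:
  Dual:  min b^T y  s.t.  A^T y >= c,  y >= 0.

So the dual LP is:
  minimize  11y1 + 8y2 + 23y3 + 13y4
  subject to:
    y1 + y3 + 2y4 >= 4
    y2 + 2y3 + y4 >= 3
    y1, y2, y3, y4 >= 0

Solving the primal: x* = (2.5, 8).
  primal value c^T x* = 34.
Solving the dual: y* = (0, 1, 0, 2).
  dual value b^T y* = 34.
Strong duality: c^T x* = b^T y*. Confirmed.

34


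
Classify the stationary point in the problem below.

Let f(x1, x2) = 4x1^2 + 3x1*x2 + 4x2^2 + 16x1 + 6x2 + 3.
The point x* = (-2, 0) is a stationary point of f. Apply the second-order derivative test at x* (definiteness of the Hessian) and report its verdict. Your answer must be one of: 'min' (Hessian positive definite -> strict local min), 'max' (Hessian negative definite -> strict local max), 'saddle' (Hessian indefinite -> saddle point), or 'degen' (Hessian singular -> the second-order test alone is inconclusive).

Compute the Hessian H = grad^2 f:
  H = [[8, 3], [3, 8]]
Verify stationarity: grad f(x*) = H x* + g = (0, 0).
Eigenvalues of H: 5, 11.
Both eigenvalues > 0, so H is positive definite -> x* is a strict local min.

min


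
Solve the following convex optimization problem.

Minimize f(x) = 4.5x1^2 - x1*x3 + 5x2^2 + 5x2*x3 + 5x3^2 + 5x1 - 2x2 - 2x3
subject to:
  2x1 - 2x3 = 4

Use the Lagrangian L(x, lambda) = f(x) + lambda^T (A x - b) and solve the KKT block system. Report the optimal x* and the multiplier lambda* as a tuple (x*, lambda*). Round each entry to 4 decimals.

Form the Lagrangian:
  L(x, lambda) = (1/2) x^T Q x + c^T x + lambda^T (A x - b)
Stationarity (grad_x L = 0): Q x + c + A^T lambda = 0.
Primal feasibility: A x = b.

This gives the KKT block system:
  [ Q   A^T ] [ x     ]   [-c ]
  [ A    0  ] [ lambda ] = [ b ]

Solving the linear system:
  x*      = (0.6207, 0.8897, -1.3793)
  lambda* = (-5.9828)
  f(x*)   = 14.0069

x* = (0.6207, 0.8897, -1.3793), lambda* = (-5.9828)


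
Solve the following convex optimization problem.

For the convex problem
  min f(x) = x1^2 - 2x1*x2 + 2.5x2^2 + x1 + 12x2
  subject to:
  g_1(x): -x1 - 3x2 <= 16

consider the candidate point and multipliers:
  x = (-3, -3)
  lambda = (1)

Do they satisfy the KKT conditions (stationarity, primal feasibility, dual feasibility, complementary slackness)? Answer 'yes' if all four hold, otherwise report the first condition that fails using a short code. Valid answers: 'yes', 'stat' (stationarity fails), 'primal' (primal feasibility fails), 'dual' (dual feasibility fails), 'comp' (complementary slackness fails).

Gradient of f: grad f(x) = Q x + c = (1, 3)
Constraint values g_i(x) = a_i^T x - b_i:
  g_1((-3, -3)) = -4
Stationarity residual: grad f(x) + sum_i lambda_i a_i = (0, 0)
  -> stationarity OK
Primal feasibility (all g_i <= 0): OK
Dual feasibility (all lambda_i >= 0): OK
Complementary slackness (lambda_i * g_i(x) = 0 for all i): FAILS

Verdict: the first failing condition is complementary_slackness -> comp.

comp


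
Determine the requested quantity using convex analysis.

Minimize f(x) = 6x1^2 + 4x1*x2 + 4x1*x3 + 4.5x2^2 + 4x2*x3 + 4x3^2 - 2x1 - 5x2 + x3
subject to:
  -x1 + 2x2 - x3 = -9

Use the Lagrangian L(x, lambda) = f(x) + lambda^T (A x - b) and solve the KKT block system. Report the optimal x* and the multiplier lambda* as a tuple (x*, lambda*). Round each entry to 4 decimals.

Form the Lagrangian:
  L(x, lambda) = (1/2) x^T Q x + c^T x + lambda^T (A x - b)
Stationarity (grad_x L = 0): Q x + c + A^T lambda = 0.
Primal feasibility: A x = b.

This gives the KKT block system:
  [ Q   A^T ] [ x     ]   [-c ]
  [ A    0  ] [ lambda ] = [ b ]

Solving the linear system:
  x*      = (1.3016, -2.9226, 1.8532)
  lambda* = (9.3419)
  f(x*)   = 48.9702

x* = (1.3016, -2.9226, 1.8532), lambda* = (9.3419)


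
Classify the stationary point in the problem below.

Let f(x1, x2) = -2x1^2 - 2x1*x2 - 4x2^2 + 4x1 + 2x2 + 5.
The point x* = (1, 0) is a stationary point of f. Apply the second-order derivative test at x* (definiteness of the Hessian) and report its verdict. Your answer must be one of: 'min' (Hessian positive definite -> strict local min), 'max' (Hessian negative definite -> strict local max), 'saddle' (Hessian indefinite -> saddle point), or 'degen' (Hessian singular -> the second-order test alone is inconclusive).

Compute the Hessian H = grad^2 f:
  H = [[-4, -2], [-2, -8]]
Verify stationarity: grad f(x*) = H x* + g = (0, 0).
Eigenvalues of H: -8.8284, -3.1716.
Both eigenvalues < 0, so H is negative definite -> x* is a strict local max.

max


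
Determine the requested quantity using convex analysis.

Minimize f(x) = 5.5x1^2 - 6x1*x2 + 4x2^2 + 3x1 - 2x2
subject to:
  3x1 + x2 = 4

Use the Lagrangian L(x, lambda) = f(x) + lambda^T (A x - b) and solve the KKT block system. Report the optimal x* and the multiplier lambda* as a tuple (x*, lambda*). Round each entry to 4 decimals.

Form the Lagrangian:
  L(x, lambda) = (1/2) x^T Q x + c^T x + lambda^T (A x - b)
Stationarity (grad_x L = 0): Q x + c + A^T lambda = 0.
Primal feasibility: A x = b.

This gives the KKT block system:
  [ Q   A^T ] [ x     ]   [-c ]
  [ A    0  ] [ lambda ] = [ b ]

Solving the linear system:
  x*      = (0.9328, 1.2017)
  lambda* = (-2.0168)
  f(x*)   = 4.2311

x* = (0.9328, 1.2017), lambda* = (-2.0168)


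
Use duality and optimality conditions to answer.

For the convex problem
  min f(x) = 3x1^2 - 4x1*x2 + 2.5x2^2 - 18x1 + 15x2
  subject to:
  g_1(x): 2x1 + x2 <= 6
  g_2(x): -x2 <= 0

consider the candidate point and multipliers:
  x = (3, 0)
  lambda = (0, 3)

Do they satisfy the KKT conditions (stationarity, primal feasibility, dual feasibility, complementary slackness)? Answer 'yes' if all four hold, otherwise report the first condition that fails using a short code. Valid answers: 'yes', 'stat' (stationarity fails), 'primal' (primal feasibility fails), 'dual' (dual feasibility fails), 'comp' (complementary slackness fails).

Gradient of f: grad f(x) = Q x + c = (0, 3)
Constraint values g_i(x) = a_i^T x - b_i:
  g_1((3, 0)) = 0
  g_2((3, 0)) = 0
Stationarity residual: grad f(x) + sum_i lambda_i a_i = (0, 0)
  -> stationarity OK
Primal feasibility (all g_i <= 0): OK
Dual feasibility (all lambda_i >= 0): OK
Complementary slackness (lambda_i * g_i(x) = 0 for all i): OK

Verdict: yes, KKT holds.

yes


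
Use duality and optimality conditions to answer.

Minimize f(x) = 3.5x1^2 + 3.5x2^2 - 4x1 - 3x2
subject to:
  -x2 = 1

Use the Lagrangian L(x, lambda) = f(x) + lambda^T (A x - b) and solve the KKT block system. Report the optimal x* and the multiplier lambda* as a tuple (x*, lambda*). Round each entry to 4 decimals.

Form the Lagrangian:
  L(x, lambda) = (1/2) x^T Q x + c^T x + lambda^T (A x - b)
Stationarity (grad_x L = 0): Q x + c + A^T lambda = 0.
Primal feasibility: A x = b.

This gives the KKT block system:
  [ Q   A^T ] [ x     ]   [-c ]
  [ A    0  ] [ lambda ] = [ b ]

Solving the linear system:
  x*      = (0.5714, -1)
  lambda* = (-10)
  f(x*)   = 5.3571

x* = (0.5714, -1), lambda* = (-10)


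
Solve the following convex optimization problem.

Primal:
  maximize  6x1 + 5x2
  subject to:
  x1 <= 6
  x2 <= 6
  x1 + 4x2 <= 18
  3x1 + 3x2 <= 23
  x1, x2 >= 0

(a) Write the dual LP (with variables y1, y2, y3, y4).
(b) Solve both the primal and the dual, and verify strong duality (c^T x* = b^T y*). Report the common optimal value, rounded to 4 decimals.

The standard primal-dual pair for 'max c^T x s.t. A x <= b, x >= 0' is:
  Dual:  min b^T y  s.t.  A^T y >= c,  y >= 0.

So the dual LP is:
  minimize  6y1 + 6y2 + 18y3 + 23y4
  subject to:
    y1 + y3 + 3y4 >= 6
    y2 + 4y3 + 3y4 >= 5
    y1, y2, y3, y4 >= 0

Solving the primal: x* = (6, 1.6667).
  primal value c^T x* = 44.3333.
Solving the dual: y* = (1, 0, 0, 1.6667).
  dual value b^T y* = 44.3333.
Strong duality: c^T x* = b^T y*. Confirmed.

44.3333


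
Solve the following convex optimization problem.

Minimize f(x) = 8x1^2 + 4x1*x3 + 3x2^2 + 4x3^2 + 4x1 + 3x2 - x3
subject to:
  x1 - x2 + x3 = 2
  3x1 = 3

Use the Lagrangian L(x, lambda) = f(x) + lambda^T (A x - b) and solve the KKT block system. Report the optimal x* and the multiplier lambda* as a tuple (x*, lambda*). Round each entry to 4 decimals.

Form the Lagrangian:
  L(x, lambda) = (1/2) x^T Q x + c^T x + lambda^T (A x - b)
Stationarity (grad_x L = 0): Q x + c + A^T lambda = 0.
Primal feasibility: A x = b.

This gives the KKT block system:
  [ Q   A^T ] [ x     ]   [-c ]
  [ A    0  ] [ lambda ] = [ b ]

Solving the linear system:
  x*      = (1, -1, 0)
  lambda* = (-3, -5.6667)
  f(x*)   = 12

x* = (1, -1, 0), lambda* = (-3, -5.6667)


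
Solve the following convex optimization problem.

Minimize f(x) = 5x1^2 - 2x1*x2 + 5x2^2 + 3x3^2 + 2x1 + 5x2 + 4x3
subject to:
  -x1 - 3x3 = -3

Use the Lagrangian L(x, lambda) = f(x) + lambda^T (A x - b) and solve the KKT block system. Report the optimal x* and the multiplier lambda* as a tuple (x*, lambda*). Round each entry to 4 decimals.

Form the Lagrangian:
  L(x, lambda) = (1/2) x^T Q x + c^T x + lambda^T (A x - b)
Stationarity (grad_x L = 0): Q x + c + A^T lambda = 0.
Primal feasibility: A x = b.

This gives the KKT block system:
  [ Q   A^T ] [ x     ]   [-c ]
  [ A    0  ] [ lambda ] = [ b ]

Solving the linear system:
  x*      = (0.0325, -0.4935, 0.9892)
  lambda* = (3.3117)
  f(x*)   = 5.7446

x* = (0.0325, -0.4935, 0.9892), lambda* = (3.3117)


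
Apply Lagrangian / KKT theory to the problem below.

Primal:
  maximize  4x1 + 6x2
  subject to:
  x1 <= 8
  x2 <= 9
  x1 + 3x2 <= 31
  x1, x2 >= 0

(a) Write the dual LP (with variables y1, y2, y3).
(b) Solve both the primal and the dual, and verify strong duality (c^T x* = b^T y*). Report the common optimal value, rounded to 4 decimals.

The standard primal-dual pair for 'max c^T x s.t. A x <= b, x >= 0' is:
  Dual:  min b^T y  s.t.  A^T y >= c,  y >= 0.

So the dual LP is:
  minimize  8y1 + 9y2 + 31y3
  subject to:
    y1 + y3 >= 4
    y2 + 3y3 >= 6
    y1, y2, y3 >= 0

Solving the primal: x* = (8, 7.6667).
  primal value c^T x* = 78.
Solving the dual: y* = (2, 0, 2).
  dual value b^T y* = 78.
Strong duality: c^T x* = b^T y*. Confirmed.

78


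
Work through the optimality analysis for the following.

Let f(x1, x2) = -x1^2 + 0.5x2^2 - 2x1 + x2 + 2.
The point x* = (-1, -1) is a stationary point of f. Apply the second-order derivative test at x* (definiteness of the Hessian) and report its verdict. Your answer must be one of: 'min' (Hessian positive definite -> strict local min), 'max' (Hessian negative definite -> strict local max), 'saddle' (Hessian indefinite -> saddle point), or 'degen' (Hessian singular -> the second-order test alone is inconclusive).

Compute the Hessian H = grad^2 f:
  H = [[-2, 0], [0, 1]]
Verify stationarity: grad f(x*) = H x* + g = (0, 0).
Eigenvalues of H: -2, 1.
Eigenvalues have mixed signs, so H is indefinite -> x* is a saddle point.

saddle


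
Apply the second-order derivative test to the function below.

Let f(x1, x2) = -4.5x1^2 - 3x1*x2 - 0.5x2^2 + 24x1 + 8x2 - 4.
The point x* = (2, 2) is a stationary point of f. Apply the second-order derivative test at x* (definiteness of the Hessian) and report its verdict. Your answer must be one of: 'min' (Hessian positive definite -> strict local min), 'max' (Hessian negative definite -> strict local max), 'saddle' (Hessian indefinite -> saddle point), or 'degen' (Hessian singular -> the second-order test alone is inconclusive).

Compute the Hessian H = grad^2 f:
  H = [[-9, -3], [-3, -1]]
Verify stationarity: grad f(x*) = H x* + g = (0, 0).
Eigenvalues of H: -10, 0.
H has a zero eigenvalue (singular; negative semidefinite but not definite), so H is neither positive definite, negative definite, nor indefinite. The second-order test alone is inconclusive -> degen.
(Indeed, f is constant along the null direction of H through x*, so x* is not a strict local extremum.)

degen


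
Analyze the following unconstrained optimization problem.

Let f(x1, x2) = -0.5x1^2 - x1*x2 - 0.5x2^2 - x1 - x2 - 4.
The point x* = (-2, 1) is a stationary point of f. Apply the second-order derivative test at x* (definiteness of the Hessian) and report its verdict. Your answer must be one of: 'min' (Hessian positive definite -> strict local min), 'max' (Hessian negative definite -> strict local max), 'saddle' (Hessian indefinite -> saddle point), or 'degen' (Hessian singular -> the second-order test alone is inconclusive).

Compute the Hessian H = grad^2 f:
  H = [[-1, -1], [-1, -1]]
Verify stationarity: grad f(x*) = H x* + g = (0, 0).
Eigenvalues of H: -2, 0.
H has a zero eigenvalue (singular; negative semidefinite but not definite), so H is neither positive definite, negative definite, nor indefinite. The second-order test alone is inconclusive -> degen.
(Indeed, f is constant along the null direction of H through x*, so x* is not a strict local extremum.)

degen


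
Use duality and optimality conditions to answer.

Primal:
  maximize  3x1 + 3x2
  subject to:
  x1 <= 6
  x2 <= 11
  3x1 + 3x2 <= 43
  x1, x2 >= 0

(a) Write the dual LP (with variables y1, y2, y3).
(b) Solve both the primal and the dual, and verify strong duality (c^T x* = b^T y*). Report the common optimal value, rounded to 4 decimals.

The standard primal-dual pair for 'max c^T x s.t. A x <= b, x >= 0' is:
  Dual:  min b^T y  s.t.  A^T y >= c,  y >= 0.

So the dual LP is:
  minimize  6y1 + 11y2 + 43y3
  subject to:
    y1 + 3y3 >= 3
    y2 + 3y3 >= 3
    y1, y2, y3 >= 0

Solving the primal: x* = (3.3333, 11).
  primal value c^T x* = 43.
Solving the dual: y* = (0, 0, 1).
  dual value b^T y* = 43.
Strong duality: c^T x* = b^T y*. Confirmed.

43


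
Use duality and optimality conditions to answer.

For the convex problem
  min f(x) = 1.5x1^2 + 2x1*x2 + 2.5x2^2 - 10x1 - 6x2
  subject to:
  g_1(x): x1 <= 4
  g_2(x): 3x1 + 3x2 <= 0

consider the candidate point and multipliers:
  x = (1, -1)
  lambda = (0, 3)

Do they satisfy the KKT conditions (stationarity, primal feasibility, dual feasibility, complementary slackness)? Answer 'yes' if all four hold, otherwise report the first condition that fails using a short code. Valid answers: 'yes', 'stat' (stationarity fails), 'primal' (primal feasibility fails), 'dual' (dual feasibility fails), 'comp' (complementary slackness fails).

Gradient of f: grad f(x) = Q x + c = (-9, -9)
Constraint values g_i(x) = a_i^T x - b_i:
  g_1((1, -1)) = -3
  g_2((1, -1)) = 0
Stationarity residual: grad f(x) + sum_i lambda_i a_i = (0, 0)
  -> stationarity OK
Primal feasibility (all g_i <= 0): OK
Dual feasibility (all lambda_i >= 0): OK
Complementary slackness (lambda_i * g_i(x) = 0 for all i): OK

Verdict: yes, KKT holds.

yes


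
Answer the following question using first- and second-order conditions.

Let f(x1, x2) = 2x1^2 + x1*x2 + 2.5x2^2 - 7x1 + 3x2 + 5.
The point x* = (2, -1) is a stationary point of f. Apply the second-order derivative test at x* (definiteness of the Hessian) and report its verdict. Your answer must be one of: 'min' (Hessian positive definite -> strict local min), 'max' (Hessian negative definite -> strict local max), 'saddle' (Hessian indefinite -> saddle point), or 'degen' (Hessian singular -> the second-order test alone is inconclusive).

Compute the Hessian H = grad^2 f:
  H = [[4, 1], [1, 5]]
Verify stationarity: grad f(x*) = H x* + g = (0, 0).
Eigenvalues of H: 3.382, 5.618.
Both eigenvalues > 0, so H is positive definite -> x* is a strict local min.

min


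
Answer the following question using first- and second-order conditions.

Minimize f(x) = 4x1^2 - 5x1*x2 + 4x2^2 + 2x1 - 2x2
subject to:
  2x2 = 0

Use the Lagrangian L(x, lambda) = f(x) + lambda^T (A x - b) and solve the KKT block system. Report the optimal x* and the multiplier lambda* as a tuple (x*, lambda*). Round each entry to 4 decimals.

Form the Lagrangian:
  L(x, lambda) = (1/2) x^T Q x + c^T x + lambda^T (A x - b)
Stationarity (grad_x L = 0): Q x + c + A^T lambda = 0.
Primal feasibility: A x = b.

This gives the KKT block system:
  [ Q   A^T ] [ x     ]   [-c ]
  [ A    0  ] [ lambda ] = [ b ]

Solving the linear system:
  x*      = (-0.25, 0)
  lambda* = (0.375)
  f(x*)   = -0.25

x* = (-0.25, 0), lambda* = (0.375)


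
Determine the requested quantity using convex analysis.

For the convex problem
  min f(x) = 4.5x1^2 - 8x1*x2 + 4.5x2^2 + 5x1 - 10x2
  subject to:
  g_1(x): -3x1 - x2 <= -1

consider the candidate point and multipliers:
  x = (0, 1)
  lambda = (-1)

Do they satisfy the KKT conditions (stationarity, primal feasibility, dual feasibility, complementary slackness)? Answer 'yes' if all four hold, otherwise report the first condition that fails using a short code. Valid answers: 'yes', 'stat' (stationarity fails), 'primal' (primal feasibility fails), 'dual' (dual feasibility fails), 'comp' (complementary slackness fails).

Gradient of f: grad f(x) = Q x + c = (-3, -1)
Constraint values g_i(x) = a_i^T x - b_i:
  g_1((0, 1)) = 0
Stationarity residual: grad f(x) + sum_i lambda_i a_i = (0, 0)
  -> stationarity OK
Primal feasibility (all g_i <= 0): OK
Dual feasibility (all lambda_i >= 0): FAILS
Complementary slackness (lambda_i * g_i(x) = 0 for all i): OK

Verdict: the first failing condition is dual_feasibility -> dual.

dual


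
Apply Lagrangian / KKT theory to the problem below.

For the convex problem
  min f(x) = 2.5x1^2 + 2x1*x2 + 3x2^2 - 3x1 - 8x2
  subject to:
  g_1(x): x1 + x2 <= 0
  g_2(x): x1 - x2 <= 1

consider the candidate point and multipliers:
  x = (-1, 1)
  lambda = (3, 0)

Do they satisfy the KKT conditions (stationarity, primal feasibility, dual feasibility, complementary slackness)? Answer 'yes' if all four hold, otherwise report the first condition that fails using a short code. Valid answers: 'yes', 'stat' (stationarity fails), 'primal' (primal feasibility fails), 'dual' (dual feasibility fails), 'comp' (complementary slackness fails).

Gradient of f: grad f(x) = Q x + c = (-6, -4)
Constraint values g_i(x) = a_i^T x - b_i:
  g_1((-1, 1)) = 0
  g_2((-1, 1)) = -3
Stationarity residual: grad f(x) + sum_i lambda_i a_i = (-3, -1)
  -> stationarity FAILS
Primal feasibility (all g_i <= 0): OK
Dual feasibility (all lambda_i >= 0): OK
Complementary slackness (lambda_i * g_i(x) = 0 for all i): OK

Verdict: the first failing condition is stationarity -> stat.

stat


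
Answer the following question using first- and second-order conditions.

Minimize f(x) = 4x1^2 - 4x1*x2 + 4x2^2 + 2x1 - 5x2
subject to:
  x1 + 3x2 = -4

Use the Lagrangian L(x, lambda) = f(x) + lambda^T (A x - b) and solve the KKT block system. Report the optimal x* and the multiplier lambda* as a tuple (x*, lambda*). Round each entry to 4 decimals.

Form the Lagrangian:
  L(x, lambda) = (1/2) x^T Q x + c^T x + lambda^T (A x - b)
Stationarity (grad_x L = 0): Q x + c + A^T lambda = 0.
Primal feasibility: A x = b.

This gives the KKT block system:
  [ Q   A^T ] [ x     ]   [-c ]
  [ A    0  ] [ lambda ] = [ b ]

Solving the linear system:
  x*      = (-1.0865, -0.9712)
  lambda* = (2.8077)
  f(x*)   = 6.9567

x* = (-1.0865, -0.9712), lambda* = (2.8077)


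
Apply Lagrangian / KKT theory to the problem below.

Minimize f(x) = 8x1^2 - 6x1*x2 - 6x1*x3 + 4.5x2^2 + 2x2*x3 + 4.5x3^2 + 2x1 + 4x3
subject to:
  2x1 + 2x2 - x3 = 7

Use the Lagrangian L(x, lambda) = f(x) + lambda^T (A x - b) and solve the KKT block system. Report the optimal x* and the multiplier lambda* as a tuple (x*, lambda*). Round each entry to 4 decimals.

Form the Lagrangian:
  L(x, lambda) = (1/2) x^T Q x + c^T x + lambda^T (A x - b)
Stationarity (grad_x L = 0): Q x + c + A^T lambda = 0.
Primal feasibility: A x = b.

This gives the KKT block system:
  [ Q   A^T ] [ x     ]   [-c ]
  [ A    0  ] [ lambda ] = [ b ]

Solving the linear system:
  x*      = (1.018, 2.068, -0.828)
  lambda* = (-5.424)
  f(x*)   = 18.346

x* = (1.018, 2.068, -0.828), lambda* = (-5.424)


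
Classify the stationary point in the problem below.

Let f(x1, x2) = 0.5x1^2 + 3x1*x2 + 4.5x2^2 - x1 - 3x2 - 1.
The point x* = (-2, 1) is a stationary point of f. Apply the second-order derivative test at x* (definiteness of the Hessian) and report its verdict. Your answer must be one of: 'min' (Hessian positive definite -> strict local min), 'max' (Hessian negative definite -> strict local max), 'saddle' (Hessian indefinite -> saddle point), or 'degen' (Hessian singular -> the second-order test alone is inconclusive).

Compute the Hessian H = grad^2 f:
  H = [[1, 3], [3, 9]]
Verify stationarity: grad f(x*) = H x* + g = (0, 0).
Eigenvalues of H: 0, 10.
H has a zero eigenvalue (singular; positive semidefinite but not definite), so H is neither positive definite, negative definite, nor indefinite. The second-order test alone is inconclusive -> degen.
(Indeed, f is constant along the null direction of H through x*, so x* is not a strict local extremum.)

degen


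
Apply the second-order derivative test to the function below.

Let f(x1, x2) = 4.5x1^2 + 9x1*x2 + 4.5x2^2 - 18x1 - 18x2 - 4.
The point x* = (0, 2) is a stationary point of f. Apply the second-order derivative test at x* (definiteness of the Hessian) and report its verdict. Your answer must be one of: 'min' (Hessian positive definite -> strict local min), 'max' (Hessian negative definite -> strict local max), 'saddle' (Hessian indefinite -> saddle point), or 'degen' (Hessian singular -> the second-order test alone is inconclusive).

Compute the Hessian H = grad^2 f:
  H = [[9, 9], [9, 9]]
Verify stationarity: grad f(x*) = H x* + g = (0, 0).
Eigenvalues of H: 0, 18.
H has a zero eigenvalue (singular; positive semidefinite but not definite), so H is neither positive definite, negative definite, nor indefinite. The second-order test alone is inconclusive -> degen.
(Indeed, f is constant along the null direction of H through x*, so x* is not a strict local extremum.)

degen


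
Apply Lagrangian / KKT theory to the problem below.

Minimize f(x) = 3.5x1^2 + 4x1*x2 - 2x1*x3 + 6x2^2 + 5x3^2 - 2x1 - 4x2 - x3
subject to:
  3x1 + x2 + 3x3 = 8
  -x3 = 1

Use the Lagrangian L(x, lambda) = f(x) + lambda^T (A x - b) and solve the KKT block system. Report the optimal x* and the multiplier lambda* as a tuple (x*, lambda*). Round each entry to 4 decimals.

Form the Lagrangian:
  L(x, lambda) = (1/2) x^T Q x + c^T x + lambda^T (A x - b)
Stationarity (grad_x L = 0): Q x + c + A^T lambda = 0.
Primal feasibility: A x = b.

This gives the KKT block system:
  [ Q   A^T ] [ x     ]   [-c ]
  [ A    0  ] [ lambda ] = [ b ]

Solving the linear system:
  x*      = (3.7363, -0.2088, -1)
  lambda* = (-8.4396, -43.7912)
  f(x*)   = 52.8352

x* = (3.7363, -0.2088, -1), lambda* = (-8.4396, -43.7912)


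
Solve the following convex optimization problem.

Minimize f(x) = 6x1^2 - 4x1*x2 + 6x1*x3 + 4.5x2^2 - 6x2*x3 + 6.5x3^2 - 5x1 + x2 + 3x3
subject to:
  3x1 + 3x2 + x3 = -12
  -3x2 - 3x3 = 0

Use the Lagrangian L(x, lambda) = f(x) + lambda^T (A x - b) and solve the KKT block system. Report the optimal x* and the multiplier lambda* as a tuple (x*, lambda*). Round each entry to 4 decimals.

Form the Lagrangian:
  L(x, lambda) = (1/2) x^T Q x + c^T x + lambda^T (A x - b)
Stationarity (grad_x L = 0): Q x + c + A^T lambda = 0.
Primal feasibility: A x = b.

This gives the KKT block system:
  [ Q   A^T ] [ x     ]   [-c ]
  [ A    0  ] [ lambda ] = [ b ]

Solving the linear system:
  x*      = (-3.0717, -1.3924, 1.3924)
  lambda* = (9.3122, 6.7792)
  f(x*)   = 64.9451

x* = (-3.0717, -1.3924, 1.3924), lambda* = (9.3122, 6.7792)


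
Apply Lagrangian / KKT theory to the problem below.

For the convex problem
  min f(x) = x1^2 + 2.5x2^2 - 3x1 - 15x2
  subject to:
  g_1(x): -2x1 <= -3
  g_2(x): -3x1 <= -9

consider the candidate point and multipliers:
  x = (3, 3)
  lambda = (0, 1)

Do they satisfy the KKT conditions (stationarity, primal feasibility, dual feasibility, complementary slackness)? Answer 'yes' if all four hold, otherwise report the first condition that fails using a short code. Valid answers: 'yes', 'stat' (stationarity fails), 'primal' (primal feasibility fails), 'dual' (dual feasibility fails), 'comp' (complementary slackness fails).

Gradient of f: grad f(x) = Q x + c = (3, 0)
Constraint values g_i(x) = a_i^T x - b_i:
  g_1((3, 3)) = -3
  g_2((3, 3)) = 0
Stationarity residual: grad f(x) + sum_i lambda_i a_i = (0, 0)
  -> stationarity OK
Primal feasibility (all g_i <= 0): OK
Dual feasibility (all lambda_i >= 0): OK
Complementary slackness (lambda_i * g_i(x) = 0 for all i): OK

Verdict: yes, KKT holds.

yes


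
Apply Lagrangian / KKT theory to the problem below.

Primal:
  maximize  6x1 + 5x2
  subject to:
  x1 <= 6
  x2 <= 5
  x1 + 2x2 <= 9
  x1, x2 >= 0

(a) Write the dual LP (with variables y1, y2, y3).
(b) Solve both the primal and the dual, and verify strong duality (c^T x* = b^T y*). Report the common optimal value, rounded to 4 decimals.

The standard primal-dual pair for 'max c^T x s.t. A x <= b, x >= 0' is:
  Dual:  min b^T y  s.t.  A^T y >= c,  y >= 0.

So the dual LP is:
  minimize  6y1 + 5y2 + 9y3
  subject to:
    y1 + y3 >= 6
    y2 + 2y3 >= 5
    y1, y2, y3 >= 0

Solving the primal: x* = (6, 1.5).
  primal value c^T x* = 43.5.
Solving the dual: y* = (3.5, 0, 2.5).
  dual value b^T y* = 43.5.
Strong duality: c^T x* = b^T y*. Confirmed.

43.5


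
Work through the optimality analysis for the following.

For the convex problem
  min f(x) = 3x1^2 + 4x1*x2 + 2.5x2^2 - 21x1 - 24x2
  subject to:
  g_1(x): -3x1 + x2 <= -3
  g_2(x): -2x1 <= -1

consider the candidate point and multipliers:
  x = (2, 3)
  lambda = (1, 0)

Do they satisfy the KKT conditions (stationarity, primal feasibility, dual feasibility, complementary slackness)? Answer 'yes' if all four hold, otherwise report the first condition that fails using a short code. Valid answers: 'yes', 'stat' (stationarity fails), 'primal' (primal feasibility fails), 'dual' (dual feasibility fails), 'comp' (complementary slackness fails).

Gradient of f: grad f(x) = Q x + c = (3, -1)
Constraint values g_i(x) = a_i^T x - b_i:
  g_1((2, 3)) = 0
  g_2((2, 3)) = -3
Stationarity residual: grad f(x) + sum_i lambda_i a_i = (0, 0)
  -> stationarity OK
Primal feasibility (all g_i <= 0): OK
Dual feasibility (all lambda_i >= 0): OK
Complementary slackness (lambda_i * g_i(x) = 0 for all i): OK

Verdict: yes, KKT holds.

yes


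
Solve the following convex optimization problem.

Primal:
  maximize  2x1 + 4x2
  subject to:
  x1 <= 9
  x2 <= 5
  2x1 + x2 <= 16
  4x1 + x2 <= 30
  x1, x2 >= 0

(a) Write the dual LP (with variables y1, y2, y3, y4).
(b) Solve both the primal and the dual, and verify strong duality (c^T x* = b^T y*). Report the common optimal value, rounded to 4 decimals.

The standard primal-dual pair for 'max c^T x s.t. A x <= b, x >= 0' is:
  Dual:  min b^T y  s.t.  A^T y >= c,  y >= 0.

So the dual LP is:
  minimize  9y1 + 5y2 + 16y3 + 30y4
  subject to:
    y1 + 2y3 + 4y4 >= 2
    y2 + y3 + y4 >= 4
    y1, y2, y3, y4 >= 0

Solving the primal: x* = (5.5, 5).
  primal value c^T x* = 31.
Solving the dual: y* = (0, 3, 1, 0).
  dual value b^T y* = 31.
Strong duality: c^T x* = b^T y*. Confirmed.

31


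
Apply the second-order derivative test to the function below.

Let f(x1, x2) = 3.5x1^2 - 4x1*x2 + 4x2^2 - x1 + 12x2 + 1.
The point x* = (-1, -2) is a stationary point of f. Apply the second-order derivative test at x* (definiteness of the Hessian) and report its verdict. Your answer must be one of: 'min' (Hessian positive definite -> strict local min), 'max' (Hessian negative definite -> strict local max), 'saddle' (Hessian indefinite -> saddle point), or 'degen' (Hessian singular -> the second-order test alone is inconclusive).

Compute the Hessian H = grad^2 f:
  H = [[7, -4], [-4, 8]]
Verify stationarity: grad f(x*) = H x* + g = (0, 0).
Eigenvalues of H: 3.4689, 11.5311.
Both eigenvalues > 0, so H is positive definite -> x* is a strict local min.

min


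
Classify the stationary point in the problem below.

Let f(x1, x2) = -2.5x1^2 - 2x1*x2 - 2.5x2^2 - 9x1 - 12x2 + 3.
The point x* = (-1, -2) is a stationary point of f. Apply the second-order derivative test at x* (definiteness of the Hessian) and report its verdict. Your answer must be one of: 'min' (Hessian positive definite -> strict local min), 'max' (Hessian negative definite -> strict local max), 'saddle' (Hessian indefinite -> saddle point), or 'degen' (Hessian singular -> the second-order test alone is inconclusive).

Compute the Hessian H = grad^2 f:
  H = [[-5, -2], [-2, -5]]
Verify stationarity: grad f(x*) = H x* + g = (0, 0).
Eigenvalues of H: -7, -3.
Both eigenvalues < 0, so H is negative definite -> x* is a strict local max.

max


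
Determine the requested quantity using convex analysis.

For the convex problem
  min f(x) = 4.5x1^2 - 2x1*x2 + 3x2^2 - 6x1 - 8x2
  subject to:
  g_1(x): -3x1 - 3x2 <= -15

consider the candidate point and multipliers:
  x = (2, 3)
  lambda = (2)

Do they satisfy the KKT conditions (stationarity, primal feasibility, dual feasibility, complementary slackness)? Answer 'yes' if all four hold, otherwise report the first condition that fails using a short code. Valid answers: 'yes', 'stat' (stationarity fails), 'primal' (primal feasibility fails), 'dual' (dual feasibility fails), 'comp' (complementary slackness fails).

Gradient of f: grad f(x) = Q x + c = (6, 6)
Constraint values g_i(x) = a_i^T x - b_i:
  g_1((2, 3)) = 0
Stationarity residual: grad f(x) + sum_i lambda_i a_i = (0, 0)
  -> stationarity OK
Primal feasibility (all g_i <= 0): OK
Dual feasibility (all lambda_i >= 0): OK
Complementary slackness (lambda_i * g_i(x) = 0 for all i): OK

Verdict: yes, KKT holds.

yes


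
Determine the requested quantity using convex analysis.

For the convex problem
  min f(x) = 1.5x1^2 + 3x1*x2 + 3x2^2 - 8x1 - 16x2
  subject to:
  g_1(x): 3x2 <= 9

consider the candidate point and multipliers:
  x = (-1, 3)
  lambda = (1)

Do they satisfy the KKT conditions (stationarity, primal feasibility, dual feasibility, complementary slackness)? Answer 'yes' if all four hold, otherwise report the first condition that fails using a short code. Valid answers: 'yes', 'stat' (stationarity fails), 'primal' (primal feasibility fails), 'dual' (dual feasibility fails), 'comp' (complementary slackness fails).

Gradient of f: grad f(x) = Q x + c = (-2, -1)
Constraint values g_i(x) = a_i^T x - b_i:
  g_1((-1, 3)) = 0
Stationarity residual: grad f(x) + sum_i lambda_i a_i = (-2, 2)
  -> stationarity FAILS
Primal feasibility (all g_i <= 0): OK
Dual feasibility (all lambda_i >= 0): OK
Complementary slackness (lambda_i * g_i(x) = 0 for all i): OK

Verdict: the first failing condition is stationarity -> stat.

stat


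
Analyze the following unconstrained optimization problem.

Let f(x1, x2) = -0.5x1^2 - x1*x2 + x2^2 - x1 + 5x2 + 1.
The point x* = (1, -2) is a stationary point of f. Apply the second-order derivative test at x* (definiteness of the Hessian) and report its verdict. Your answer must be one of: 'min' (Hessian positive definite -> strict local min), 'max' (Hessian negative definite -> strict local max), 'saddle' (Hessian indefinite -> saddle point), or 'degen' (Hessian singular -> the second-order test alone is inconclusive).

Compute the Hessian H = grad^2 f:
  H = [[-1, -1], [-1, 2]]
Verify stationarity: grad f(x*) = H x* + g = (0, 0).
Eigenvalues of H: -1.3028, 2.3028.
Eigenvalues have mixed signs, so H is indefinite -> x* is a saddle point.

saddle


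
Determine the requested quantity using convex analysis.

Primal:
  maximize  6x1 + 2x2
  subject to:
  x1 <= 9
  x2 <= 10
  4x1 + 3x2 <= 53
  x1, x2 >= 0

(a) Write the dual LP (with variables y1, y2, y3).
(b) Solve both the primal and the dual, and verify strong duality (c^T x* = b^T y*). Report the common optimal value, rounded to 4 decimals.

The standard primal-dual pair for 'max c^T x s.t. A x <= b, x >= 0' is:
  Dual:  min b^T y  s.t.  A^T y >= c,  y >= 0.

So the dual LP is:
  minimize  9y1 + 10y2 + 53y3
  subject to:
    y1 + 4y3 >= 6
    y2 + 3y3 >= 2
    y1, y2, y3 >= 0

Solving the primal: x* = (9, 5.6667).
  primal value c^T x* = 65.3333.
Solving the dual: y* = (3.3333, 0, 0.6667).
  dual value b^T y* = 65.3333.
Strong duality: c^T x* = b^T y*. Confirmed.

65.3333


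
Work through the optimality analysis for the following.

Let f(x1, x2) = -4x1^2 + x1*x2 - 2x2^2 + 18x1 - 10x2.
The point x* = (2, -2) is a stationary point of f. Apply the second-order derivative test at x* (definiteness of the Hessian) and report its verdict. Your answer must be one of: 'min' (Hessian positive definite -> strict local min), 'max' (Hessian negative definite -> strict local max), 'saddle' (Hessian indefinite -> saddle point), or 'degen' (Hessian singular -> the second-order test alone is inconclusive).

Compute the Hessian H = grad^2 f:
  H = [[-8, 1], [1, -4]]
Verify stationarity: grad f(x*) = H x* + g = (0, 0).
Eigenvalues of H: -8.2361, -3.7639.
Both eigenvalues < 0, so H is negative definite -> x* is a strict local max.

max


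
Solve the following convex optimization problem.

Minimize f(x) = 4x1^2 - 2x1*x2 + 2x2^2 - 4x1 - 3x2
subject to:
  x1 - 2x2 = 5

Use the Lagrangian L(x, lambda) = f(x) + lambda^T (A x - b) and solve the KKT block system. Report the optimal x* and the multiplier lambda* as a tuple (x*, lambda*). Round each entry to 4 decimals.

Form the Lagrangian:
  L(x, lambda) = (1/2) x^T Q x + c^T x + lambda^T (A x - b)
Stationarity (grad_x L = 0): Q x + c + A^T lambda = 0.
Primal feasibility: A x = b.

This gives the KKT block system:
  [ Q   A^T ] [ x     ]   [-c ]
  [ A    0  ] [ lambda ] = [ b ]

Solving the linear system:
  x*      = (0.7857, -2.1071)
  lambda* = (-6.5)
  f(x*)   = 17.8393

x* = (0.7857, -2.1071), lambda* = (-6.5)


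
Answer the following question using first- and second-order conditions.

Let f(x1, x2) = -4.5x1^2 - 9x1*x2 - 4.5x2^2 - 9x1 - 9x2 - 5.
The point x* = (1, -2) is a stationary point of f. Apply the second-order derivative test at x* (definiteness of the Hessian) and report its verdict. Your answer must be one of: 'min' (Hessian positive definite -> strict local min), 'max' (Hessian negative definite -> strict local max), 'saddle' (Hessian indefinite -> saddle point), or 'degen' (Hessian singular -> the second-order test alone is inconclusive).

Compute the Hessian H = grad^2 f:
  H = [[-9, -9], [-9, -9]]
Verify stationarity: grad f(x*) = H x* + g = (0, 0).
Eigenvalues of H: -18, 0.
H has a zero eigenvalue (singular; negative semidefinite but not definite), so H is neither positive definite, negative definite, nor indefinite. The second-order test alone is inconclusive -> degen.
(Indeed, f is constant along the null direction of H through x*, so x* is not a strict local extremum.)

degen


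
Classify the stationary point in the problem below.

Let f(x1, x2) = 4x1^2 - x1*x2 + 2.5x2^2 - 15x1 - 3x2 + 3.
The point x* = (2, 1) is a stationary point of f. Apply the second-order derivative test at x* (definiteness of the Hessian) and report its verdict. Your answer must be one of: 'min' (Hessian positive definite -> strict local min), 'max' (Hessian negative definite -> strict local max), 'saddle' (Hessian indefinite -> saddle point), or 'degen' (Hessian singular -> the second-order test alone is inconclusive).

Compute the Hessian H = grad^2 f:
  H = [[8, -1], [-1, 5]]
Verify stationarity: grad f(x*) = H x* + g = (0, 0).
Eigenvalues of H: 4.6972, 8.3028.
Both eigenvalues > 0, so H is positive definite -> x* is a strict local min.

min


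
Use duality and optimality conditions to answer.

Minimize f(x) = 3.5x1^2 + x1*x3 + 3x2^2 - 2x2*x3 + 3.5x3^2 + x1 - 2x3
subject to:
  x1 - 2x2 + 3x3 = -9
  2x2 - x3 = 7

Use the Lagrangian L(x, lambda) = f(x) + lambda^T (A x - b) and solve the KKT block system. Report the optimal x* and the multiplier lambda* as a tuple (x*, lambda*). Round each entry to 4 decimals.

Form the Lagrangian:
  L(x, lambda) = (1/2) x^T Q x + c^T x + lambda^T (A x - b)
Stationarity (grad_x L = 0): Q x + c + A^T lambda = 0.
Primal feasibility: A x = b.

This gives the KKT block system:
  [ Q   A^T ] [ x     ]   [-c ]
  [ A    0  ] [ lambda ] = [ b ]

Solving the linear system:
  x*      = (-0.3279, 3.082, -0.8361)
  lambda* = (2.1311, -7.9508)
  f(x*)   = 38.0902

x* = (-0.3279, 3.082, -0.8361), lambda* = (2.1311, -7.9508)


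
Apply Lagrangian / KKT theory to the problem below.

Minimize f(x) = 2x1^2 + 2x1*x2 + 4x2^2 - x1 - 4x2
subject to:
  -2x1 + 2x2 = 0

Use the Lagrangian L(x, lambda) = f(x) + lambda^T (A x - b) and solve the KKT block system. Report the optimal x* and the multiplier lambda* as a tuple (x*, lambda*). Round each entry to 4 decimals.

Form the Lagrangian:
  L(x, lambda) = (1/2) x^T Q x + c^T x + lambda^T (A x - b)
Stationarity (grad_x L = 0): Q x + c + A^T lambda = 0.
Primal feasibility: A x = b.

This gives the KKT block system:
  [ Q   A^T ] [ x     ]   [-c ]
  [ A    0  ] [ lambda ] = [ b ]

Solving the linear system:
  x*      = (0.3125, 0.3125)
  lambda* = (0.4375)
  f(x*)   = -0.7812

x* = (0.3125, 0.3125), lambda* = (0.4375)


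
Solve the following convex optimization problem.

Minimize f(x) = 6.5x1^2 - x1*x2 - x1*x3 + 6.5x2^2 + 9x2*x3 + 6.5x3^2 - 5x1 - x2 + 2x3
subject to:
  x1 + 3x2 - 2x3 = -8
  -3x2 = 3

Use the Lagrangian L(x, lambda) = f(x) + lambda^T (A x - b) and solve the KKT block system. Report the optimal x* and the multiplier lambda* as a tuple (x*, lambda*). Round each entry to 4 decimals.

Form the Lagrangian:
  L(x, lambda) = (1/2) x^T Q x + c^T x + lambda^T (A x - b)
Stationarity (grad_x L = 0): Q x + c + A^T lambda = 0.
Primal feasibility: A x = b.

This gives the KKT block system:
  [ Q   A^T ] [ x     ]   [-c ]
  [ A    0  ] [ lambda ] = [ b ]

Solving the linear system:
  x*      = (-0.4098, -1, 2.2951)
  lambda* = (11.623, 13.9781)
  f(x*)   = 29.3443

x* = (-0.4098, -1, 2.2951), lambda* = (11.623, 13.9781)


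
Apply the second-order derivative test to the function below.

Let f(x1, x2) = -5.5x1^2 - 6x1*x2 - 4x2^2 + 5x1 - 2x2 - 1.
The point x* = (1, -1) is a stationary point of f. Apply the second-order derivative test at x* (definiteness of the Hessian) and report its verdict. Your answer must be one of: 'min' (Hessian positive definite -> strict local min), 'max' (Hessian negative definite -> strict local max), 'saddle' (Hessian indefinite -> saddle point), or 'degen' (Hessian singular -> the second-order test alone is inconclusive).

Compute the Hessian H = grad^2 f:
  H = [[-11, -6], [-6, -8]]
Verify stationarity: grad f(x*) = H x* + g = (0, 0).
Eigenvalues of H: -15.6847, -3.3153.
Both eigenvalues < 0, so H is negative definite -> x* is a strict local max.

max


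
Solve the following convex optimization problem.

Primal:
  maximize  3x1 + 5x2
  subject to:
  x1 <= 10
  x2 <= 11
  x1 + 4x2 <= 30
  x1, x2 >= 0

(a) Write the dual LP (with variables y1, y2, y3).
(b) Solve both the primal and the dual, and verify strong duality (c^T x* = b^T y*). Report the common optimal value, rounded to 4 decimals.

The standard primal-dual pair for 'max c^T x s.t. A x <= b, x >= 0' is:
  Dual:  min b^T y  s.t.  A^T y >= c,  y >= 0.

So the dual LP is:
  minimize  10y1 + 11y2 + 30y3
  subject to:
    y1 + y3 >= 3
    y2 + 4y3 >= 5
    y1, y2, y3 >= 0

Solving the primal: x* = (10, 5).
  primal value c^T x* = 55.
Solving the dual: y* = (1.75, 0, 1.25).
  dual value b^T y* = 55.
Strong duality: c^T x* = b^T y*. Confirmed.

55


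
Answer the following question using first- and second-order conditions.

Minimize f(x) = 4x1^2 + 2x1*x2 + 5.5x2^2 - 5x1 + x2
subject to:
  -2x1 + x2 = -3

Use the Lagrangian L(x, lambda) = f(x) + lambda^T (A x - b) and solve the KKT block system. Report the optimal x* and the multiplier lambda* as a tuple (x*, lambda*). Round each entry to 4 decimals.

Form the Lagrangian:
  L(x, lambda) = (1/2) x^T Q x + c^T x + lambda^T (A x - b)
Stationarity (grad_x L = 0): Q x + c + A^T lambda = 0.
Primal feasibility: A x = b.

This gives the KKT block system:
  [ Q   A^T ] [ x     ]   [-c ]
  [ A    0  ] [ lambda ] = [ b ]

Solving the linear system:
  x*      = (1.25, -0.5)
  lambda* = (2)
  f(x*)   = -0.375

x* = (1.25, -0.5), lambda* = (2)
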